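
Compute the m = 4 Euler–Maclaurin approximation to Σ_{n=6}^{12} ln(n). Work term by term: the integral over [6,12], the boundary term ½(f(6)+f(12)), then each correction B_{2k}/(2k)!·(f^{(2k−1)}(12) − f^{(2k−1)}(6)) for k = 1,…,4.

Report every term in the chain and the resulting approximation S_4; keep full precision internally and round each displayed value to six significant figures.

∫_6^12 ln(x) dx evaluates to 13.0683.
Endpoint term: (f(6) + f(12))/2 = (1.79176 + 2.48491)/2 = 2.13833.
So far: 15.2067.
Order-1 term: 1/12 · (0.0833333 − 0.166667) = -0.00694444.
Partial sum through k=1: 15.1997.
Order-2 term: −1/720 · (0.00115741 − 0.00925926) = 1.12526e-05.
Partial sum through k=2: 15.1997.
Order-3 term: 1/30240 · (9.64506e-05 − 0.00308642) = -9.88746e-08.
Partial sum through k=3: 15.1997.
Order-4 term: −1/1209600 · (2.00939e-05 − 0.00257202) = 2.10972e-09.

S_4 ≈ 15.1997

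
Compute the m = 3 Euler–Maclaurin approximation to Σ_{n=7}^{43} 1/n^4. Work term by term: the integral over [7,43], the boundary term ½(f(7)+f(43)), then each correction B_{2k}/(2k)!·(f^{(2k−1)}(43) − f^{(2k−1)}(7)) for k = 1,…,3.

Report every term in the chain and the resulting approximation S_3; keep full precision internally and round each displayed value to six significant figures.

S_3 ≈ 0.00119565

The integral term ∫_7^43 1/x^4 dx = 0.000967625.
Endpoint term: (f(7) + f(43))/2 = (0.000416493 + 2.92500e-07)/2 = 0.000208393.
Integral + boundary = 0.00117602.
k=1: B_{2}/(2)! × [f^{(1)}(43) − f^{(1)}(7)] = 1/12 × (-2.72093e-08 − (-0.000237996)) = 1.98307e-05.
Running total after k=1: 0.00119585.
k=2: B_{4}/(4)! × [f^{(3)}(43) − f^{(3)}(7)] = −1/720 × (-4.41471e-10 − (-0.000145712)) = -2.02377e-07.
Running total after k=2: 0.00119565.
k=3: B_{6}/(6)! × [f^{(5)}(43) − f^{(5)}(7)] = 1/30240 × (-1.33707e-11 − (-0.000166528)) = 5.50687e-09.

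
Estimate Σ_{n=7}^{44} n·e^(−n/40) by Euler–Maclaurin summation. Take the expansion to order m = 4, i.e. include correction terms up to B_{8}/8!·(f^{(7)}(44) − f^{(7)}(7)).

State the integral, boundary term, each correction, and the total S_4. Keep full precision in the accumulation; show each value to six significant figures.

S_4 ≈ 469.933

The integral term ∫_7^44 x·e^(−x/40) dx = 459.732.
½[f(7) + f(44)] = ½[5.87620 + 14.6463] = 10.2613.
Integral + boundary = 469.994.
Correction k=1: B_{2}/2! · (f^{(1)}(44) − f^{(1)}(7)) = 1/12 · (-0.0332871 − 0.692552) = -0.0604866.
Running total after k=1: 469.933.
Correction k=2: B_{4}/4! · (f^{(3)}(44) − f^{(3)}(7)) = −1/720 · (0.000395284 − 0.00148217) = 1.50956e-06.
Running total after k=2: 469.933.
Correction k=3: B_{6}/6! · (f^{(5)}(44) − f^{(5)}(7)) = 1/30240 · (5.07108e-07 − 1.58218e-06) = -3.55513e-11.
Running total after k=3: 469.933.
Correction k=4: B_{8}/8! · (f^{(7)}(44) − f^{(7)}(7)) = −1/1209600 · (4.79477e-10 − 1.39875e-09) = 7.59984e-16.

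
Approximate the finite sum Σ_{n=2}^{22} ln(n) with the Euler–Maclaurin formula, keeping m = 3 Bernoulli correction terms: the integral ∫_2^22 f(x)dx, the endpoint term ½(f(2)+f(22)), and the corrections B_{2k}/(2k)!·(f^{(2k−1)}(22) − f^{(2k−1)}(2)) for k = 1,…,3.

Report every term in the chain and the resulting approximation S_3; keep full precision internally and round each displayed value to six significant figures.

S_3 ≈ 48.4712

Integral: ∫_2^22 ln(x) dx = 46.6166.
Boundary: ½(f(2) + f(22)) = ½(0.693147 + 3.09104) = 1.89209.
Running total after boundary: 48.5087.
Correction k=1: B_{2}/2! · (f^{(1)}(22) − f^{(1)}(2)) = 1/12 · (0.0454545 − 0.500000) = -0.0378788.
Running total after k=1: 48.4709.
Correction k=2: B_{4}/4! · (f^{(3)}(22) − f^{(3)}(2)) = −1/720 · (0.000187829 − 0.250000) = 0.000346961.
Running total after k=2: 48.4712.
Correction k=3: B_{6}/6! · (f^{(5)}(22) − f^{(5)}(2)) = 1/30240 · (4.65691e-06 − 0.750000) = -2.48014e-05.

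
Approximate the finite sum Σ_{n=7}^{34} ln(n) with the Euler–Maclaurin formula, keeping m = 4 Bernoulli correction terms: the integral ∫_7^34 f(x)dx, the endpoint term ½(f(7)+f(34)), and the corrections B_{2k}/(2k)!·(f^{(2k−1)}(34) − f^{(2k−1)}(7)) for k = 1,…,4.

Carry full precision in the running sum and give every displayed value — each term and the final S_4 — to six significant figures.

Integral: ∫_7^34 ln(x) dx = 79.2749.
Boundary: ½(f(7) + f(34)) = ½(1.94591 + 3.52636) = 2.73614.
Running total after boundary: 82.0110.
k=1: B_{2}/(2)! × [f^{(1)}(34) − f^{(1)}(7)] = 1/12 × (0.0294118 − 0.142857) = -0.00945378.
Running total after k=1: 82.0016.
k=2: B_{4}/(4)! × [f^{(3)}(34) − f^{(3)}(7)] = −1/720 × (5.08854e-05 − 0.00583090) = 8.02780e-06.
Running total after k=2: 82.0016.
k=3: B_{6}/(6)! × [f^{(5)}(34) − f^{(5)}(7)] = 1/30240 × (5.28222e-07 − 0.00142798) = -4.72040e-08.
Running total after k=3: 82.0016.
k=4: B_{8}/(8)! × [f^{(7)}(34) − f^{(7)}(7)] = −1/1209600 × (1.37082e-08 − 0.000874271) = 7.22766e-10.

S_4 ≈ 82.0016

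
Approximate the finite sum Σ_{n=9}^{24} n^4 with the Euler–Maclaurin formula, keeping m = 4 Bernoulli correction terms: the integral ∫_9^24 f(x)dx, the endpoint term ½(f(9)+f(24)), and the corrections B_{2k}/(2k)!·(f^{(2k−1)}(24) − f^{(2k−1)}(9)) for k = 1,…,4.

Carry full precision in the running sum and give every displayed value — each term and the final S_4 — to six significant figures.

S_4 ≈ 1.75425e+06

Integral: ∫_9^24 x^4 dx = 1.58072e+06.
Boundary: ½(f(9) + f(24)) = ½(6561.00 + 331776) = 169168.
So far: 1.74988e+06.
k=1: B_{2}/(2)! × [f^{(1)}(24) − f^{(1)}(9)] = 1/12 × (55296.0 − 2916.00) = 4365.00.
Running total after k=1: 1.75425e+06.
k=2: B_{4}/(4)! × [f^{(3)}(24) − f^{(3)}(9)] = −1/720 × (576.000 − 216.000) = -0.500000.
Running total after k=2: 1.75425e+06.
k=3: B_{6}/(6)! × [f^{(5)}(24) − f^{(5)}(9)] = 1/30240 × (0.00000 − 0.00000) = 0.00000.
Running total after k=3: 1.75425e+06.
k=4: B_{8}/(8)! × [f^{(7)}(24) − f^{(7)}(9)] = −1/1209600 × (0.00000 − 0.00000) = 0.00000.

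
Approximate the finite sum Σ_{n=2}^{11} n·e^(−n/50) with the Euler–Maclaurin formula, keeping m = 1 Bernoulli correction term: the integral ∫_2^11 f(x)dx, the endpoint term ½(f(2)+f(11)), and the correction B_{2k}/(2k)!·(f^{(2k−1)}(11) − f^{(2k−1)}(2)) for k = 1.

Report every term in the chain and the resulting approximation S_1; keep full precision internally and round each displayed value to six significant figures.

Integral: ∫_2^11 x·e^(−x/50) dx = 50.3702.
Boundary: ½(f(2) + f(11)) = ½(1.92158 + 8.82771) = 5.37464.
Integral + boundary = 55.7449.
k=1: B_{2}/(2)! × [f^{(1)}(11) − f^{(1)}(2)] = 1/12 × (0.625965 − 0.922358) = -0.0246994.

S_1 ≈ 55.7202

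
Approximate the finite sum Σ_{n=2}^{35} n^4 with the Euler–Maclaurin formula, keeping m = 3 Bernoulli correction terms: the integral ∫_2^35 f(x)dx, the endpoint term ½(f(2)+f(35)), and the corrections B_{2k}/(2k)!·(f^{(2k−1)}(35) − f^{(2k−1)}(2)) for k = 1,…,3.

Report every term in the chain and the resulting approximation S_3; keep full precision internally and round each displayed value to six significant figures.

Integral: ∫_2^35 x^4 dx = 1.05044e+07.
½[f(2) + f(35)] = ½[16.0000 + 1.50062e+06] = 750320.
Running total after boundary: 1.12547e+07.
Order-1 term: 1/12 · (171500 − 32.0000) = 14289.0.
Running total after k=1: 1.12690e+07.
Order-2 term: −1/720 · (840.000 − 48.0000) = -1.10000.
Running total after k=2: 1.12690e+07.
Order-3 term: 1/30240 · (0.00000 − 0.00000) = 0.00000.

S_3 ≈ 1.12690e+07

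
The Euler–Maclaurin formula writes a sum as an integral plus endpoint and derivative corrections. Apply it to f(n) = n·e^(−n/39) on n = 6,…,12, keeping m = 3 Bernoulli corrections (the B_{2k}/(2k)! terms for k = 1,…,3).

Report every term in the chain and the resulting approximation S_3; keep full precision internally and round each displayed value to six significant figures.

The integral term ∫_6^12 x·e^(−x/39) dx = 42.5475.
½[f(6) + f(12)] = ½[5.14442 + 8.82170] = 6.98306.
So far: 49.5305.
k=1: B_{2}/(2)! × [f^{(1)}(12) − f^{(1)}(6)] = 1/12 × (0.508944 − 0.725496) = -0.0180460.
Partial sum through k=1: 49.5125.
k=2: B_{4}/(4)! × [f^{(3)}(12) − f^{(3)}(6)] = −1/720 × (0.00130127 − 0.00160441) = 4.21028e-07.
Partial sum through k=2: 49.5125.
k=3: B_{6}/(6)! × [f^{(5)}(12) − f^{(5)}(6)] = 1/30240 × (1.49107e-06 − 1.79607e-06) = -1.00860e-11.

S_3 ≈ 49.5125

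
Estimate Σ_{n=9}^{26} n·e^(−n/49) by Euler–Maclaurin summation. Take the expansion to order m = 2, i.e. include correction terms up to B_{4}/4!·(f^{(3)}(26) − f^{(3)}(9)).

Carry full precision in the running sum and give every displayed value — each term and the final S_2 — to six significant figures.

The integral term ∫_9^26 x·e^(−x/49) dx = 203.334.
Endpoint term: (f(9) + f(26))/2 = (7.48987 + 15.2944)/2 = 11.3921.
So far: 214.727.
k=1: B_{2}/(2)! × [f^{(1)}(26) − f^{(1)}(9)] = 1/12 × (0.276115 − 0.679353) = -0.0336032.
Partial sum through k=1: 214.693.
k=2: B_{4}/(4)! × [f^{(3)}(26) − f^{(3)}(9)] = −1/720 × (0.000605000 − 0.000976163) = 5.15505e-07.

S_2 ≈ 214.693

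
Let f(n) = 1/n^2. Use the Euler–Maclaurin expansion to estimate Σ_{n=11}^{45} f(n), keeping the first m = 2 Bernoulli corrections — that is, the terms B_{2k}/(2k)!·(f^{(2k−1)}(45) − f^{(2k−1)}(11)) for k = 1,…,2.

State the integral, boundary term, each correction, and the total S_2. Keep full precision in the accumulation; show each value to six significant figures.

S_2 ≈ 0.0731892

∫_11^45 1/x^2 dx evaluates to 0.0686869.
Endpoint term: (f(11) + f(45))/2 = (0.00826446 + 0.000493827)/2 = 0.00437914.
Integral + boundary = 0.0730660.
k=1: B_{2}/(2)! × [f^{(1)}(45) − f^{(1)}(11)] = 1/12 × (-2.19479e-05 − (-0.00150263)) = 0.000123390.
Partial sum through k=1: 0.0731894.
k=2: B_{4}/(4)! × [f^{(3)}(45) − f^{(3)}(11)] = −1/720 × (-1.30061e-07 − (-0.000149021)) = -2.06793e-07.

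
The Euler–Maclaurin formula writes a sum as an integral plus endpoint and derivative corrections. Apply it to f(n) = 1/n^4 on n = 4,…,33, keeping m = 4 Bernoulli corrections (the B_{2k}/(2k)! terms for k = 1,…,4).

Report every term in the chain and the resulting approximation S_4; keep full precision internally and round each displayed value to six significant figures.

Integral: ∫_4^33 1/x^4 dx = 0.00519906.
Boundary: ½(f(4) + f(33)) = ½(0.00390625 + 8.43226e-07) = 0.00195355.
So far: 0.00715260.
Correction k=1: B_{2}/2! · (f^{(1)}(33) − f^{(1)}(4)) = 1/12 · (-1.02209e-07 − (-0.00390625)) = 0.000325512.
Partial sum through k=1: 0.00747812.
Correction k=2: B_{4}/4! · (f^{(3)}(33) − f^{(3)}(4)) = −1/720 · (-2.81568e-09 − (-0.00732422)) = -1.01725e-05.
Partial sum through k=2: 0.00746794.
Correction k=3: B_{6}/6! · (f^{(5)}(33) − f^{(5)}(4)) = 1/30240 · (-1.44792e-10 − (-0.0256348)) = 8.47710e-07.
Partial sum through k=3: 0.00746879.
Correction k=4: B_{8}/8! · (f^{(7)}(33) − f^{(7)}(4)) = −1/1209600 · (-1.19663e-11 − (-0.144196)) = -1.19209e-07.

S_4 ≈ 0.00746867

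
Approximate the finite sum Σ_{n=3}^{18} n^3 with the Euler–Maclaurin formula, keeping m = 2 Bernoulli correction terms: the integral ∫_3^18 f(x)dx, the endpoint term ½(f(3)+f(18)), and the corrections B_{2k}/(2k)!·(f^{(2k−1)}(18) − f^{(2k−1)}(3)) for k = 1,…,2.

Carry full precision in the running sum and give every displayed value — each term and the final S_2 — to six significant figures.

∫_3^18 x^3 dx evaluates to 26223.8.
Boundary: ½(f(3) + f(18)) = ½(27.0000 + 5832.00) = 2929.50.
So far: 29153.2.
Correction k=1: B_{2}/2! · (f^{(1)}(18) − f^{(1)}(3)) = 1/12 · (972.000 − 27.0000) = 78.7500.
Running total after k=1: 29232.0.
Correction k=2: B_{4}/4! · (f^{(3)}(18) − f^{(3)}(3)) = −1/720 · (6.00000 − 6.00000) = 0.00000.

S_2 ≈ 29232.0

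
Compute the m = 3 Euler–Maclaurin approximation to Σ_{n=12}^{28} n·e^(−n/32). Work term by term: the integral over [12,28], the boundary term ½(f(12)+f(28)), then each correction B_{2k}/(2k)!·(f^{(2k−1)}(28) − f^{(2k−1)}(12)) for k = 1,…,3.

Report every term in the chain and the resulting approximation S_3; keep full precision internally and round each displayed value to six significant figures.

S_3 ≈ 177.257

∫_12^28 x·e^(−x/32) dx evaluates to 167.328.
Endpoint term: (f(12) + f(28))/2 = (8.24747 + 11.6721)/2 = 9.95980.
Running total after boundary: 177.288.
Correction k=1: B_{2}/2! · (f^{(1)}(28) − f^{(1)}(12)) = 1/12 · (0.0521078 − 0.429556) = -0.0314540.
Partial sum through k=1: 177.257.
Correction k=2: B_{4}/4! · (f^{(3)}(28) − f^{(3)}(12)) = −1/720 · (0.000865070 − 0.00176185) = 1.24553e-06.
Partial sum through k=2: 177.257.
Correction k=3: B_{6}/6! · (f^{(5)}(28) − f^{(5)}(12)) = 1/30240 · (1.63990e-06 − 3.03146e-06) = -4.60172e-11.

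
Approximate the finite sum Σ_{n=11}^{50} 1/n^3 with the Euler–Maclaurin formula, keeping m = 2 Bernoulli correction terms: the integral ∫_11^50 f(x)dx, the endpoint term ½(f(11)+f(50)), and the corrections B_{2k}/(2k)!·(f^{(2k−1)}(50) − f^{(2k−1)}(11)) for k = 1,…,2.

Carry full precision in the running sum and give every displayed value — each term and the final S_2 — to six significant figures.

S_2 ≈ 0.00432888

Integral: ∫_11^50 1/x^3 dx = 0.00393223.
Boundary: ½(f(11) + f(50)) = ½(0.000751315 + 8.00000e-06) = 0.000379657.
So far: 0.00431189.
Order-1 term: 1/12 · (-4.80000e-07 − (-0.000204904)) = 1.70353e-05.
Partial sum through k=1: 0.00432892.
Order-2 term: −1/720 · (-3.84000e-09 − (-3.38684e-05)) = -4.70342e-08.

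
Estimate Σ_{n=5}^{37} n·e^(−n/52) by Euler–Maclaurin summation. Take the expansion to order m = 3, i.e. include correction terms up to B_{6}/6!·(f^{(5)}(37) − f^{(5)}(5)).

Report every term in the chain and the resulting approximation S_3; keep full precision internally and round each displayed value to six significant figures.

S_3 ≈ 431.737

The integral term ∫_5^37 x·e^(−x/52) dx = 420.442.
Boundary: ½(f(5) + f(37)) = ½(4.54162 + 18.1629) = 11.3522.
So far: 431.794.
k=1: B_{2}/(2)! × [f^{(1)}(37) − f^{(1)}(5)] = 1/12 × (0.141602 − 0.820985) = -0.0566152.
Running total after k=1: 431.737.
k=2: B_{4}/(4)! × [f^{(3)}(37) − f^{(3)}(5)] = −1/720 × (0.000415451 − 0.000975456) = 7.77785e-07.
Running total after k=2: 431.737.
k=3: B_{6}/(6)! × [f^{(5)}(37) − f^{(5)}(5)] = 1/30240 × (2.87919e-07 − 6.09206e-07) = -1.06246e-11.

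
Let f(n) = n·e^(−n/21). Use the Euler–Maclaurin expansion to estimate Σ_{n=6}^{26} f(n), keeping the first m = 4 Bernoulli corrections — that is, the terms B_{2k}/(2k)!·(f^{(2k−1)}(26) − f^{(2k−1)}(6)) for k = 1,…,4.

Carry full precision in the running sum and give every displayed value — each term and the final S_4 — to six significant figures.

The integral term ∫_6^26 x·e^(−x/21) dx = 139.921.
Boundary: ½(f(6) + f(26)) = ½(4.50886 + 7.53833) = 6.02360.
Running total after boundary: 145.944.
k=1: B_{2}/(2)! × [f^{(1)}(26) − f^{(1)}(6)] = 1/12 × (-0.0690324 − 0.536769) = -0.0504835.
After k=1: 145.894.
k=2: B_{4}/(4)! × [f^{(3)}(26) − f^{(3)}(6)] = −1/720 × (0.00115837 − 0.00462522) = 4.81508e-06.
After k=2: 145.894.
k=3: B_{6}/(6)! × [f^{(5)}(26) − f^{(5)}(6)] = 1/30240 × (5.60832e-06 − 1.82161e-05) = -4.16923e-10.
After k=3: 145.894.
k=4: B_{8}/(8)! × [f^{(7)}(26) − f^{(7)}(6)] = −1/1209600 × (1.94784e-08 − 5.88301e-08) = 3.25329e-14.

S_4 ≈ 145.894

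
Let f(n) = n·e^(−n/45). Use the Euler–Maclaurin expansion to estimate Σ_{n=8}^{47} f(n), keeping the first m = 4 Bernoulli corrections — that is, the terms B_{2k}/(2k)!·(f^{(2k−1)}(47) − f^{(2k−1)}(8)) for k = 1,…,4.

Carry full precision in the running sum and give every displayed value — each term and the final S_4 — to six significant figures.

The integral term ∫_8^47 x·e^(−x/45) dx = 539.738.
Endpoint term: (f(8) + f(47))/2 = (6.69703 + 16.5387)/2 = 11.6179.
Running total after boundary: 551.356.
Correction k=1: B_{2}/2! · (f^{(1)}(47) − f^{(1)}(8)) = 1/12 · (-0.0156394 − 0.688306) = -0.0586621.
Partial sum through k=1: 551.297.
Correction k=2: B_{4}/4! · (f^{(3)}(47) − f^{(3)}(8)) = −1/720 · (0.000339820 − 0.00116670) = 1.14844e-06.
Partial sum through k=2: 551.297.
Correction k=3: B_{6}/6! · (f^{(5)}(47) − f^{(5)}(8)) = 1/30240 · (3.39438e-07 − 9.84440e-07) = -2.13294e-11.
Partial sum through k=3: 551.297.
Correction k=4: B_{8}/8! · (f^{(7)}(47) − f^{(7)}(8)) = −1/1209600 · (2.52378e-10 − 6.87769e-10) = 3.59947e-16.

S_4 ≈ 551.297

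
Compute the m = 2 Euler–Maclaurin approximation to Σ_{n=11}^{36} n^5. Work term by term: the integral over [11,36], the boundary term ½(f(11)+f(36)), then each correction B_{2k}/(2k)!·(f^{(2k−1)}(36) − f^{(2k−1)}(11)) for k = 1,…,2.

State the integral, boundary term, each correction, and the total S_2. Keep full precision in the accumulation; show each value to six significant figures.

The integral term ∫_11^36 x^5 dx = 3.62502e+08.
Endpoint term: (f(11) + f(36))/2 = (161051 + 6.04662e+07)/2 = 3.03136e+07.
Running total after boundary: 3.92815e+08.
Order-1 term: 1/12 · (8.39808e+06 − 73205.0) = 693740.
Partial sum through k=1: 3.93509e+08.
Order-2 term: −1/720 · (77760.0 − 7260.00) = -97.9167.

S_2 ≈ 3.93509e+08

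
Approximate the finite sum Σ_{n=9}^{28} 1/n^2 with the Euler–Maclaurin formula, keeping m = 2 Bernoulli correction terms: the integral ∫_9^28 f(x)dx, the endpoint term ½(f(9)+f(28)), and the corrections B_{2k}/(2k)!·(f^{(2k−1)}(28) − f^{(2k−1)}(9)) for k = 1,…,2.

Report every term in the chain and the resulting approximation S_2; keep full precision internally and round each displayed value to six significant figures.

The integral term ∫_9^28 1/x^2 dx = 0.0753968.
Boundary: ½(f(9) + f(28)) = ½(0.0123457 + 0.00127551) = 0.00681059.
Running total after boundary: 0.0822074.
k=1: B_{2}/(2)! × [f^{(1)}(28) − f^{(1)}(9)] = 1/12 × (-9.11079e-05 − (-0.00274348)) = 0.000221031.
Partial sum through k=1: 0.0824285.
k=2: B_{4}/(4)! × [f^{(3)}(28) − f^{(3)}(9)] = −1/720 × (-1.39451e-06 − (-0.000406442)) = -5.62566e-07.

S_2 ≈ 0.0824279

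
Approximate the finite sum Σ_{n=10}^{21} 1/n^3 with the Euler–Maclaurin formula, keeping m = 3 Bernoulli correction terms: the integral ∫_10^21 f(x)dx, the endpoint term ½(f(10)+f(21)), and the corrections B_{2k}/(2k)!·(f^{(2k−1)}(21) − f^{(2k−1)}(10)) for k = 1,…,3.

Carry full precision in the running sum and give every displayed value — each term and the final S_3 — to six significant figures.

S_3 ≈ 0.00444384

The integral term ∫_10^21 1/x^3 dx = 0.00386621.
½[f(10) + f(21)] = ½[0.00100000 + 0.000107980] = 0.000553990.
Integral + boundary = 0.00442020.
Order-1 term: 1/12 · (-1.54257e-05 − (-0.000300000)) = 2.37145e-05.
Running total after k=1: 0.00444392.
Order-2 term: −1/720 · (-6.99577e-07 − (-6.00000e-05)) = -8.23617e-08.
Running total after k=2: 0.00444384.
Order-3 term: 1/30240 · (-6.66264e-08 − (-2.52000e-05)) = 8.31130e-10.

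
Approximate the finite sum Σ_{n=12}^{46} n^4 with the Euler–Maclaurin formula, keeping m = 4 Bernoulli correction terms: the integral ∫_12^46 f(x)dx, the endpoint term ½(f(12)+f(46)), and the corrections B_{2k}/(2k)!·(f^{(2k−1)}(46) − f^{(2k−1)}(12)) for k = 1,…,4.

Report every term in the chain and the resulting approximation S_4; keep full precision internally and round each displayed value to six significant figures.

The integral term ∫_12^46 x^4 dx = 4.11428e+07.
½[f(12) + f(46)] = ½[20736.0 + 4.47746e+06] = 2.24910e+06.
So far: 4.33919e+07.
Order-1 term: 1/12 · (389344 − 6912.00) = 31869.3.
Partial sum through k=1: 4.34238e+07.
Order-2 term: −1/720 · (1104.00 − 288.000) = -1.13333.
Partial sum through k=2: 4.34238e+07.
Order-3 term: 1/30240 · (0.00000 − 0.00000) = 0.00000.
Partial sum through k=3: 4.34238e+07.
Order-4 term: −1/1209600 · (0.00000 − 0.00000) = 0.00000.

S_4 ≈ 4.34238e+07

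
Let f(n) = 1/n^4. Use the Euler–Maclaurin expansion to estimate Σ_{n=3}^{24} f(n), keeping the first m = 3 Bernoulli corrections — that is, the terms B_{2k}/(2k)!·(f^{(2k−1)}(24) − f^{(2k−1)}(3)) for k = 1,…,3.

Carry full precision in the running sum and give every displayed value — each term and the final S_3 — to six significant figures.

∫_3^24 1/x^4 dx evaluates to 0.0123216.
½[f(3) + f(24)] = ½[0.0123457 + 3.01408e-06] = 0.00617435.
Running total after boundary: 0.0184959.
Order-1 term: 1/12 · (-5.02347e-07 − (-0.0164609)) = 0.00137170.
Partial sum through k=1: 0.0198676.
Order-2 term: −1/720 · (-2.61639e-08 − (-0.0548697)) = -7.62079e-05.
Partial sum through k=2: 0.0197914.
Order-3 term: 1/30240 · (-2.54371e-09 − (-0.341411)) = 1.12901e-05.

S_3 ≈ 0.0198027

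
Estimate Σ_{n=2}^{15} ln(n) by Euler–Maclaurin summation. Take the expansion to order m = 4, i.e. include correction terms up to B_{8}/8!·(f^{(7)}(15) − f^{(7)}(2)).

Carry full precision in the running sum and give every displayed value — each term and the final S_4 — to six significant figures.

S_4 ≈ 27.8993

The integral term ∫_2^15 ln(x) dx = 26.2345.
Endpoint term: (f(2) + f(15))/2 = (0.693147 + 2.70805)/2 = 1.70060.
So far: 27.9351.
Correction k=1: B_{2}/2! · (f^{(1)}(15) − f^{(1)}(2)) = 1/12 · (0.0666667 − 0.500000) = -0.0361111.
After k=1: 27.8989.
Correction k=2: B_{4}/4! · (f^{(3)}(15) − f^{(3)}(2)) = −1/720 · (0.000592593 − 0.250000) = 0.000346399.
After k=2: 27.8993.
Correction k=3: B_{6}/6! · (f^{(5)}(15) − f^{(5)}(2)) = 1/30240 · (3.16049e-05 − 0.750000) = -2.48005e-05.
After k=3: 27.8993.
Correction k=4: B_{8}/8! · (f^{(7)}(15) − f^{(7)}(2)) = −1/1209600 · (4.21399e-06 − 5.62500) = 4.65029e-06.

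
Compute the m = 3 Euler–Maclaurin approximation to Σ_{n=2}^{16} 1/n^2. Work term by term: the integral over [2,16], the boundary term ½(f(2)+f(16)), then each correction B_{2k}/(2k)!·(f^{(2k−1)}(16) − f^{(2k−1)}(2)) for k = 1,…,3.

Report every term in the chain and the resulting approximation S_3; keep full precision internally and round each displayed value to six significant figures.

Integral: ∫_2^16 1/x^2 dx = 0.437500.
½[f(2) + f(16)] = ½[0.250000 + 0.00390625] = 0.126953.
So far: 0.564453.
k=1: B_{2}/(2)! × [f^{(1)}(16) − f^{(1)}(2)] = 1/12 × (-0.000488281 − (-0.250000)) = 0.0207926.
Partial sum through k=1: 0.585246.
k=2: B_{4}/(4)! × [f^{(3)}(16) − f^{(3)}(2)] = −1/720 × (-2.28882e-05 − (-0.750000)) = -0.00104163.
Partial sum through k=2: 0.584204.
k=3: B_{6}/(6)! × [f^{(5)}(16) − f^{(5)}(2)] = 1/30240 × (-2.68221e-06 − (-5.62500)) = 0.000186012.

S_3 ≈ 0.584390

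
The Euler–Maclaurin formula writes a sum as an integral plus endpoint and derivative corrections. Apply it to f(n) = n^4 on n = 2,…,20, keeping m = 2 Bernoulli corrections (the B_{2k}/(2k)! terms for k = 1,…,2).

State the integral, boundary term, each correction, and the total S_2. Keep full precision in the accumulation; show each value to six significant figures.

S_2 ≈ 722665

∫_2^20 x^4 dx evaluates to 639994.
Endpoint term: (f(2) + f(20))/2 = (16.0000 + 160000)/2 = 80008.0.
Running total after boundary: 720002.
Correction k=1: B_{2}/2! · (f^{(1)}(20) − f^{(1)}(2)) = 1/12 · (32000.0 − 32.0000) = 2664.00.
Running total after k=1: 722666.
Correction k=2: B_{4}/4! · (f^{(3)}(20) − f^{(3)}(2)) = −1/720 · (480.000 − 48.0000) = -0.600000.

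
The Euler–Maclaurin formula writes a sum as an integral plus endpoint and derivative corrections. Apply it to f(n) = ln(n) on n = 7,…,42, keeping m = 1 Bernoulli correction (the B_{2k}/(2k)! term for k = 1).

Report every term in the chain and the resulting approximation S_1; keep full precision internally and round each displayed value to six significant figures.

∫_7^42 ln(x) dx evaluates to 108.361.
Endpoint term: (f(7) + f(42))/2 = (1.94591 + 3.73767)/2 = 2.84179.
Running total after boundary: 111.203.
k=1: B_{2}/(2)! × [f^{(1)}(42) − f^{(1)}(7)] = 1/12 × (0.0238095 − 0.142857) = -0.00992063.

S_1 ≈ 111.193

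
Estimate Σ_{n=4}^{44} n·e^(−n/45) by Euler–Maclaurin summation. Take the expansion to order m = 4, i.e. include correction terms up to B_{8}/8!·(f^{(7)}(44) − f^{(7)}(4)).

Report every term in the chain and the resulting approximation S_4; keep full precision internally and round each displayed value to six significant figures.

S_4 ≈ 521.030

Integral: ∫_4^44 x·e^(−x/45) dx = 510.994.
½[f(4) + f(44)] = ½[3.65979 + 16.5504] = 10.1051.
So far: 521.099.
k=1: B_{2}/(2)! × [f^{(1)}(44) − f^{(1)}(4)] = 1/12 × (0.00835880 − 0.833619) = -0.0687716.
Partial sum through k=1: 521.030.
k=2: B_{4}/(4)! × [f^{(3)}(44) − f^{(3)}(4)] = −1/720 × (0.000375630 − 0.00131532) = 1.30512e-06.
Partial sum through k=2: 521.030.
k=3: B_{6}/(6)! × [f^{(5)}(44) − f^{(5)}(4)] = 1/30240 × (3.68954e-07 − 1.09579e-06) = -2.40354e-11.
Partial sum through k=3: 521.030.
k=4: B_{8}/(8)! × [f^{(7)}(44) − f^{(7)}(4)] = −1/1209600 × (2.72796e-10 − 7.61498e-10) = 4.04020e-16.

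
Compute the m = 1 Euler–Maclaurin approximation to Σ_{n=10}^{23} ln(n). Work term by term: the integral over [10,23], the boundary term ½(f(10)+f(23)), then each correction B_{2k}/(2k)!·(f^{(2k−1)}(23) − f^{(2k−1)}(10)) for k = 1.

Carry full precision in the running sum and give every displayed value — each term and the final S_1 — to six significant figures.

S_1 ≈ 38.8048

The integral term ∫_10^23 ln(x) dx = 36.0905.
Boundary: ½(f(10) + f(23)) = ½(2.30259 + 3.13549) = 2.71904.
Running total after boundary: 38.8096.
k=1: B_{2}/(2)! × [f^{(1)}(23) − f^{(1)}(10)] = 1/12 × (0.0434783 − 0.100000) = -0.00471014.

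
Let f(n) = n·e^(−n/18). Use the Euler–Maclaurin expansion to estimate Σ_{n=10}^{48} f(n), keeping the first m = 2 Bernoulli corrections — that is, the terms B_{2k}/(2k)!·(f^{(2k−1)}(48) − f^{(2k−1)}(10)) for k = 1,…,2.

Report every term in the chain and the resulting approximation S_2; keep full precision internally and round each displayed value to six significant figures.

∫_10^48 x·e^(−x/18) dx evaluates to 206.625.
½[f(10) + f(48)] = ½[5.73753 + 3.33521] = 4.53637.
Running total after boundary: 211.162.
k=1: B_{2}/(2)! × [f^{(1)}(48) − f^{(1)}(10)] = 1/12 × (-0.115806 − 0.255002) = -0.0309006.
Partial sum through k=1: 211.131.
k=2: B_{4}/(4)! × [f^{(3)}(48) − f^{(3)}(10)] = −1/720 × (7.14850e-05 − 0.00432873) = 5.91284e-06.

S_2 ≈ 211.131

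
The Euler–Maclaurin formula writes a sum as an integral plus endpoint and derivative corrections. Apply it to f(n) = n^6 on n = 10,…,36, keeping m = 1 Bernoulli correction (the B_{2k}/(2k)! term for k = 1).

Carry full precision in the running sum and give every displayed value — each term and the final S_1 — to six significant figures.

S_1 ≈ 1.23125e+10

∫_10^36 x^6 dx evaluates to 1.11935e+10.
½[f(10) + f(36)] = ½[1.00000e+06 + 2.17678e+09] = 1.08889e+09.
So far: 1.22823e+10.
k=1: B_{2}/(2)! × [f^{(1)}(36) − f^{(1)}(10)] = 1/12 × (3.62797e+08 − 600000) = 3.01831e+07.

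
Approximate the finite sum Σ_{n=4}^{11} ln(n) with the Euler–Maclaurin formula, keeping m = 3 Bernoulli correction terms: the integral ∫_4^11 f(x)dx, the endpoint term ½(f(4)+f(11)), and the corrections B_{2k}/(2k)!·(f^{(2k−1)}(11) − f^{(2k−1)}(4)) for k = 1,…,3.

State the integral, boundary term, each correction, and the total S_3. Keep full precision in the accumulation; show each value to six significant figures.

The integral term ∫_4^11 ln(x) dx = 13.8317.
Endpoint term: (f(4) + f(11))/2 = (1.38629 + 2.39790)/2 = 1.89209.
Integral + boundary = 15.7238.
k=1: B_{2}/(2)! × [f^{(1)}(11) − f^{(1)}(4)] = 1/12 × (0.0909091 − 0.250000) = -0.0132576.
Running total after k=1: 15.7105.
k=2: B_{4}/(4)! × [f^{(3)}(11) − f^{(3)}(4)] = −1/720 × (0.00150263 − 0.0312500) = 4.13158e-05.
Running total after k=2: 15.7105.
k=3: B_{6}/(6)! × [f^{(5)}(11) − f^{(5)}(4)] = 1/30240 × (0.000149021 − 0.0234375) = -7.70122e-07.

S_3 ≈ 15.7105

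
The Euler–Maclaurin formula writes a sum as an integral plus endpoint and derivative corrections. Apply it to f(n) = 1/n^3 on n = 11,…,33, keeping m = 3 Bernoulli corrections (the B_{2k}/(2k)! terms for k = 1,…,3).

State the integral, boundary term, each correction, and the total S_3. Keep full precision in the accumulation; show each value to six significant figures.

S_3 ≈ 0.00407948

The integral term ∫_11^33 1/x^3 dx = 0.00367309.
Endpoint term: (f(11) + f(33))/2 = (0.000751315 + 2.78265e-05)/2 = 0.000389571.
Running total after boundary: 0.00406267.
Correction k=1: B_{2}/2! · (f^{(1)}(33) − f^{(1)}(11)) = 1/12 · (-2.52968e-06 − (-0.000204904)) = 1.68645e-05.
After k=1: 0.00407953.
Correction k=2: B_{4}/4! · (f^{(3)}(33) − f^{(3)}(11)) = −1/720 · (-4.64588e-08 − (-3.38684e-05)) = -4.69750e-08.
After k=2: 0.00407948.
Correction k=3: B_{6}/6! · (f^{(5)}(33) − f^{(5)}(11)) = 1/30240 · (-1.79180e-09 − (-1.17560e-05)) = 3.88697e-10.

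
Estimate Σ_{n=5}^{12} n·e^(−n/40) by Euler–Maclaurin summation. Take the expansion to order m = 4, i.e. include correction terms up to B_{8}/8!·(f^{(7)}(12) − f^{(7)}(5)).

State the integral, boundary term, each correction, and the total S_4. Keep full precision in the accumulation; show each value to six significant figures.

S_4 ≈ 54.2225

The integral term ∫_5^12 x·e^(−x/40) dx = 47.5925.
Endpoint term: (f(5) + f(12))/2 = (4.41248 + 8.88982)/2 = 6.65115.
Integral + boundary = 54.2437.
Order-1 term: 1/12 · (0.518573 − 0.772185) = -0.0211343.
After k=1: 54.2225.
Order-2 term: −1/720 · (0.00125013 − 0.00158574) = 4.66119e-07.
After k=2: 54.2225.
Order-3 term: 1/30240 · (1.36010e-06 − 1.68054e-06) = -1.05966e-11.
After k=3: 54.2225.
Order-4 term: −1/1209600 · (1.21179e-09 − 1.48124e-09) = 2.22763e-16.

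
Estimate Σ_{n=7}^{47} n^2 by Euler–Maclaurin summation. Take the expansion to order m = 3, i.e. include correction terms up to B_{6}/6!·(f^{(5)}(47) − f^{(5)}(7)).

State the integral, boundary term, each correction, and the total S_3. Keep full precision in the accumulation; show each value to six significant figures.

S_3 ≈ 35629.0

∫_7^47 x^2 dx evaluates to 34493.3.
Endpoint term: (f(7) + f(47))/2 = (49.0000 + 2209.00)/2 = 1129.00.
So far: 35622.3.
Order-1 term: 1/12 · (94.0000 − 14.0000) = 6.66667.
Partial sum through k=1: 35629.0.
Order-2 term: −1/720 · (0.00000 − 0.00000) = 0.00000.
Partial sum through k=2: 35629.0.
Order-3 term: 1/30240 · (0.00000 − 0.00000) = 0.00000.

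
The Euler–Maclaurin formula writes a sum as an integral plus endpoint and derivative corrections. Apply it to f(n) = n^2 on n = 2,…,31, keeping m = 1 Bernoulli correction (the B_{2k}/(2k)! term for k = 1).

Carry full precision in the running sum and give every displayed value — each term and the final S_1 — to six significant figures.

∫_2^31 x^2 dx evaluates to 9927.67.
Boundary: ½(f(2) + f(31)) = ½(4.00000 + 961.000) = 482.500.
Running total after boundary: 10410.2.
Correction k=1: B_{2}/2! · (f^{(1)}(31) − f^{(1)}(2)) = 1/12 · (62.0000 − 4.00000) = 4.83333.

S_1 ≈ 10415.0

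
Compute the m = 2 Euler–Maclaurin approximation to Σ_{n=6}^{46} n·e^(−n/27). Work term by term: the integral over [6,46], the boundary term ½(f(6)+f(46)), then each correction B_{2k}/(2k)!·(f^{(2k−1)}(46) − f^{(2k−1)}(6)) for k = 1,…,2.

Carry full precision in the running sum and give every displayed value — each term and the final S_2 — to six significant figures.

∫_6^46 x·e^(−x/27) dx evaluates to 354.719.
Boundary: ½(f(6) + f(46)) = ½(4.80442 + 8.37238) = 6.58840.
Integral + boundary = 361.307.
k=1: B_{2}/(2)! × [f^{(1)}(46) − f^{(1)}(6)] = 1/12 × (-0.128080 − 0.622796) = -0.0625730.
Running total after k=1: 361.245.
k=2: B_{4}/(4)! × [f^{(3)}(46) − f^{(3)}(6)] = −1/720 × (0.000323644 − 0.00305113) = 3.78817e-06.

S_2 ≈ 361.245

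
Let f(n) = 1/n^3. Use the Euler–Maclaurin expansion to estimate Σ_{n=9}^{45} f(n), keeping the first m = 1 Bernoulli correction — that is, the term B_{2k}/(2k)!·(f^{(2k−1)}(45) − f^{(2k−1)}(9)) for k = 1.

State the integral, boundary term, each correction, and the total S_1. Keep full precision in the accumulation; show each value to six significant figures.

S_1 ≈ 0.00665533

The integral term ∫_9^45 1/x^3 dx = 0.00592593.
Endpoint term: (f(9) + f(45))/2 = (0.00137174 + 1.09739e-05)/2 = 0.000691358.
Running total after boundary: 0.00661728.
Correction k=1: B_{2}/2! · (f^{(1)}(45) − f^{(1)}(9)) = 1/12 · (-7.31596e-07 − (-0.000457247)) = 3.80430e-05.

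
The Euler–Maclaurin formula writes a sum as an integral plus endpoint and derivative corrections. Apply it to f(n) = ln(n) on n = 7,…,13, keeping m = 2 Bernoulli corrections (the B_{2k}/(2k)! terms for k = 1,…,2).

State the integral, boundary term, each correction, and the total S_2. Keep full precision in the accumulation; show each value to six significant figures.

S_2 ≈ 15.9729

Integral: ∫_7^13 ln(x) dx = 13.7230.
Boundary: ½(f(7) + f(13)) = ½(1.94591 + 2.56495) = 2.25543.
Integral + boundary = 15.9784.
Order-1 term: 1/12 · (0.0769231 − 0.142857) = -0.00549451.
After k=1: 15.9729.
Order-2 term: −1/720 · (0.000910332 − 0.00583090) = 6.83413e-06.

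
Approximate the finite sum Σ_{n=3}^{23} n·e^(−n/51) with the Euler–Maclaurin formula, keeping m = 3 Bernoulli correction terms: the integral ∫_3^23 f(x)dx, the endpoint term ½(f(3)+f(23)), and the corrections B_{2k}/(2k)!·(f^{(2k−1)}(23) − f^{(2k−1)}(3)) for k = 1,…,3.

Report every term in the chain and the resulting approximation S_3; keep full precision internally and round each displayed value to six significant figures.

S_3 ≈ 201.317

Integral: ∫_3^23 x·e^(−x/51) dx = 192.622.
Boundary: ½(f(3) + f(23)) = ½(2.82862 + 14.6511) = 8.73985.
Running total after boundary: 201.362.
Correction k=1: B_{2}/2! · (f^{(1)}(23) − f^{(1)}(3)) = 1/12 · (0.349727 − 0.887410) = -0.0448069.
Partial sum through k=1: 201.317.
Correction k=2: B_{4}/4! · (f^{(3)}(23) − f^{(3)}(3)) = −1/720 · (0.000624273 − 0.00106619) = 6.13772e-07.
Partial sum through k=2: 201.317.
Correction k=3: B_{6}/6! · (f^{(5)}(23) − f^{(5)}(3)) = 1/30240 · (4.28330e-07 − 6.88657e-07) = -8.60868e-12.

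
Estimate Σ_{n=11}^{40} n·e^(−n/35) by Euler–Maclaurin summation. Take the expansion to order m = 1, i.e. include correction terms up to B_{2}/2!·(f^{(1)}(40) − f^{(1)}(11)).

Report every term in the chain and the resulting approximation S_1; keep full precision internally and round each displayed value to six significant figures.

Integral: ∫_11^40 x·e^(−x/35) dx = 338.670.
Boundary: ½(f(11) + f(40)) = ½(8.03341 + 12.7563) = 10.3948.
Running total after boundary: 349.065.
k=1: B_{2}/(2)! × [f^{(1)}(40) − f^{(1)}(11)] = 1/12 × (-0.0455581 − 0.500784) = -0.0455285.

S_1 ≈ 349.019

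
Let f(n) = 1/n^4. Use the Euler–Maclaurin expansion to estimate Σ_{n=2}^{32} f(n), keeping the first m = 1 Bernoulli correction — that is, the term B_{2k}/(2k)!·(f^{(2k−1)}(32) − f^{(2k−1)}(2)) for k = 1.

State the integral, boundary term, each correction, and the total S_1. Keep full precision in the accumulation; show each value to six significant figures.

∫_2^32 1/x^4 dx evaluates to 0.0416565.
Boundary: ½(f(2) + f(32)) = ½(0.0625000 + 9.53674e-07) = 0.0312505.
So far: 0.0729070.
Order-1 term: 1/12 · (-1.19209e-07 − (-0.125000)) = 0.0104167.

S_1 ≈ 0.0833236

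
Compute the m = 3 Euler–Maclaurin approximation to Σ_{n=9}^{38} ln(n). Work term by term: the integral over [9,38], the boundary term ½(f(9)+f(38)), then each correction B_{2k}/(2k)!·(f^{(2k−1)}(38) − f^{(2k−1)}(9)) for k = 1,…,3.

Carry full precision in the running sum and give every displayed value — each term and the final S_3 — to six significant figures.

S_3 ≈ 92.3636

The integral term ∫_9^38 ln(x) dx = 89.4533.
Endpoint term: (f(9) + f(38))/2 = (2.19722 + 3.63759)/2 = 2.91741.
So far: 92.3707.
Order-1 term: 1/12 · (0.0263158 − 0.111111) = -0.00706628.
Running total after k=1: 92.3636.
Order-2 term: −1/720 · (3.64485e-05 − 0.00274348) = 3.75977e-06.
Running total after k=2: 92.3636.
Order-3 term: 1/30240 · (3.02896e-07 − 0.000406442) = -1.34305e-08.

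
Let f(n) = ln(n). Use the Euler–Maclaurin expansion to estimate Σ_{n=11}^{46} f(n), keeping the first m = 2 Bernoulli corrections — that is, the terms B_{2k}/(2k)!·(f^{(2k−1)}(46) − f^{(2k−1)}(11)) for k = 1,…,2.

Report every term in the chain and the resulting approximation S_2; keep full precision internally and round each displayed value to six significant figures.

S_2 ≈ 117.848

The integral term ∫_11^46 ln(x) dx = 114.741.
Endpoint term: (f(11) + f(46))/2 = (2.39790 + 3.82864)/2 = 3.11327.
So far: 117.854.
k=1: B_{2}/(2)! × [f^{(1)}(46) − f^{(1)}(11)] = 1/12 × (0.0217391 − 0.0909091) = -0.00576416.
Partial sum through k=1: 117.848.
k=2: B_{4}/(4)! × [f^{(3)}(46) − f^{(3)}(11)] = −1/720 × (2.05474e-05 − 0.00150263) = 2.05845e-06.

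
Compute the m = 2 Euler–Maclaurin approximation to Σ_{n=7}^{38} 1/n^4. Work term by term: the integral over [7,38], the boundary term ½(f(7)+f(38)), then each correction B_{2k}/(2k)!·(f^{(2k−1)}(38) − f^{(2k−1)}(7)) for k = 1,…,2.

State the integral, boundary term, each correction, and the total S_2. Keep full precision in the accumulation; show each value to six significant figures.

S_2 ≈ 0.00119386

The integral term ∫_7^38 1/x^4 dx = 0.000965743.
½[f(7) + f(38)] = ½[0.000416493 + 4.79585e-07] = 0.000208486.
Running total after boundary: 0.00117423.
k=1: B_{2}/(2)! × [f^{(1)}(38) − f^{(1)}(7)] = 1/12 × (-5.04826e-08 − (-0.000237996)) = 1.98288e-05.
After k=1: 0.00119406.
k=2: B_{4}/(4)! × [f^{(3)}(38) − f^{(3)}(7)] = −1/720 × (-1.04881e-09 − (-0.000145712)) = -2.02376e-07.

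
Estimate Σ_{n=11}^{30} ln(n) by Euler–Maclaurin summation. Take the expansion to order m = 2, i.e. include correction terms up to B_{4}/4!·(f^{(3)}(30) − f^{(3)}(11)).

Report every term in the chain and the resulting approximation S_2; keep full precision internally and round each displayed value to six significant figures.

S_2 ≈ 59.5538

∫_11^30 ln(x) dx evaluates to 56.6591.
½[f(11) + f(30)] = ½[2.39790 + 3.40120] = 2.89955.
Integral + boundary = 59.5586.
Correction k=1: B_{2}/2! · (f^{(1)}(30) − f^{(1)}(11)) = 1/12 · (0.0333333 − 0.0909091) = -0.00479798.
Running total after k=1: 59.5538.
Correction k=2: B_{4}/4! · (f^{(3)}(30) − f^{(3)}(11)) = −1/720 · (7.40741e-05 − 0.00150263) = 1.98410e-06.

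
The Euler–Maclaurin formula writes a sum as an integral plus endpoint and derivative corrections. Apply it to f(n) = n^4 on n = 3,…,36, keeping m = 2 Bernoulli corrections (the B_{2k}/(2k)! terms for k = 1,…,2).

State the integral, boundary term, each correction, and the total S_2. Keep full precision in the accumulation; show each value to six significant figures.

S_2 ≈ 1.29486e+07

The integral term ∫_3^36 x^4 dx = 1.20932e+07.
Boundary: ½(f(3) + f(36)) = ½(81.0000 + 1.67962e+06) = 839848.
So far: 1.29330e+07.
Order-1 term: 1/12 · (186624 − 108.000) = 15543.0.
Partial sum through k=1: 1.29486e+07.
Order-2 term: −1/720 · (864.000 − 72.0000) = -1.10000.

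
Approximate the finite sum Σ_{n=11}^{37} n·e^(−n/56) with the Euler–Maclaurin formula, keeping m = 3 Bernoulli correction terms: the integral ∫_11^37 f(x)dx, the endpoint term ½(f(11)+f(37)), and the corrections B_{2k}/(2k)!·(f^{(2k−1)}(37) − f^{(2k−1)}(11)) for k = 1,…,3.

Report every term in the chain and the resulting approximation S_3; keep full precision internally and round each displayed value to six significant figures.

S_3 ≈ 407.062

The integral term ∫_11^37 x·e^(−x/56) dx = 393.029.
Endpoint term: (f(11) + f(37))/2 = (9.03826 + 19.1098)/2 = 14.0741.
Integral + boundary = 407.103.
Order-1 term: 1/12 · (0.175235 − 0.660263) = -0.0404190.
After k=1: 407.062.
Order-2 term: −1/720 · (0.000385268 − 0.000734561) = 4.85129e-07.
After k=2: 407.062.
Order-3 term: 1/30240 · (2.27888e-07 − 4.01332e-07) = -5.73560e-12.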